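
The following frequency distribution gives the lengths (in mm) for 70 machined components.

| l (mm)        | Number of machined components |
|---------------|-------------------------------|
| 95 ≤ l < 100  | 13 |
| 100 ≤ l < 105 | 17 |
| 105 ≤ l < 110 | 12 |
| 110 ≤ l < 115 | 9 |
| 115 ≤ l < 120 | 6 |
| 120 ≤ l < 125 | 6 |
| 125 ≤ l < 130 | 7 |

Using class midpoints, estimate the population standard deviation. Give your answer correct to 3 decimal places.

Midpoints: 97.5, 102.5, 107.5, 112.5, 117.5, 122.5, 127.5
n = 70, Σfm = 7645, mean = 109.2143
Σfm² = 841437.5
Σf(m − x̄)² = Σfm² − (Σfm)²/n = 841437.5 − 7645²/70 = 6494.2857
Population variance = 6494.2857 / 70 = 92.7755
Standard deviation = √92.7755 = 9.6320

9.632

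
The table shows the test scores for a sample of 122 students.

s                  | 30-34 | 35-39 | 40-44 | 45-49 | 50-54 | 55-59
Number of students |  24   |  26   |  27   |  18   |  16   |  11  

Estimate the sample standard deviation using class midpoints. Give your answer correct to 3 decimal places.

7.904

Midpoints: 32, 37, 42, 47, 52, 57
n = 122, Σfm = 5169, mean = 42.3689
Σfm² = 226563
Σf(m − x̄)² = Σfm² − (Σfm)²/n = 226563 − 5169²/122 = 7558.4016
Sample variance = 7558.4016 / 121 = 62.4661
Standard deviation = √62.4661 = 7.9036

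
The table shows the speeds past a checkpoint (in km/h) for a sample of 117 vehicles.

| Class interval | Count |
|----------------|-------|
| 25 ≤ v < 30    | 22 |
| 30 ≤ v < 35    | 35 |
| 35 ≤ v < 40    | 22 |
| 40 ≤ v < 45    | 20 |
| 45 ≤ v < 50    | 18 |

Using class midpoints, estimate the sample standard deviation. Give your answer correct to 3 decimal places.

6.735

Midpoints: 27.5, 32.5, 37.5, 42.5, 47.5
n = 117, Σfm = 4272.5, mean = 36.5171
Σfm² = 161281.25
Σf(m − x̄)² = Σfm² − (Σfm)²/n = 161281.25 − 4272.5²/117 = 5261.9658
Sample variance = 5261.9658 / 116 = 45.3618
Standard deviation = √45.3618 = 6.7351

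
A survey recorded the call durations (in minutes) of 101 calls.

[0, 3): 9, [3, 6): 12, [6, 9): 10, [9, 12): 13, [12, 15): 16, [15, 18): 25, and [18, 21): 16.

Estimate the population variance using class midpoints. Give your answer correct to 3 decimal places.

33.076

Midpoints: 1.5, 4.5, 7.5, 10.5, 13.5, 16.5, 19.5
n = 101, Σfm = 1219.5, mean = 12.0743
Σfm² = 18065.25
Σf(m − x̄)² = Σfm² − (Σfm)²/n = 18065.25 − 1219.5²/101 = 3340.6931
Population variance = 3340.6931 / 101 = 33.0762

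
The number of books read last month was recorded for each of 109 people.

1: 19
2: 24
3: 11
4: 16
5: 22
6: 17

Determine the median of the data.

4

Cumulative frequencies: 19, 43, 54, 70, 92, 109
n = 109, so the median is the value in position (n+1)/2 = 55.
Position 55 falls at value 4.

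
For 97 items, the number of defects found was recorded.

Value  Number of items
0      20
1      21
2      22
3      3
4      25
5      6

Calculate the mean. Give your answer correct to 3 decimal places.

2.103

Values: 0, 1, 2, 3, 4, 5
Σfx = 20×0 + 21×1 + 22×2 + 3×3 + 25×4 + 6×5 = 204
n = Σf = 97
Mean = 204 / 97 = 2.1031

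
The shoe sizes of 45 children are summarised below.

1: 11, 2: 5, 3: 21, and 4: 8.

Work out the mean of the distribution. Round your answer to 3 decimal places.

2.578

Values: 1, 2, 3, 4
Σfx = 11×1 + 5×2 + 21×3 + 8×4 = 116
n = Σf = 45
Mean = 116 / 45 = 2.5778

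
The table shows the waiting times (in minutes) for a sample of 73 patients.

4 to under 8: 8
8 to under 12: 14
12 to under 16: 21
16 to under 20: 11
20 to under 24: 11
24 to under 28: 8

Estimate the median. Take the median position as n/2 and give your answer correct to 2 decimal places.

14.76

Cumulative frequencies: 8, 22, 43, 54, 65, 73
n = 73; position = n/2 = 36.5.
This falls in the class 12 to under 16: L = 12, F = 22, f = 21, h = 4.
Median ≈ 12 + ((36.5 − 22) / 21) × 4 = 14.7619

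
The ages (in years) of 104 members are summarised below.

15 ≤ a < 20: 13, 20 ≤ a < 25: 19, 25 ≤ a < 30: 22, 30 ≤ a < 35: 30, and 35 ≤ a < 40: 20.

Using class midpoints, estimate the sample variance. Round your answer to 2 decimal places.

Midpoints: 17.5, 22.5, 27.5, 32.5, 37.5
n = 104, Σfm = 2985, mean = 28.7019
Σfm² = 90050
Σf(m − x̄)² = Σfm² − (Σfm)²/n = 90050 − 2985²/104 = 4374.7596
Sample variance = 4374.7596 / 103 = 42.4734

42.47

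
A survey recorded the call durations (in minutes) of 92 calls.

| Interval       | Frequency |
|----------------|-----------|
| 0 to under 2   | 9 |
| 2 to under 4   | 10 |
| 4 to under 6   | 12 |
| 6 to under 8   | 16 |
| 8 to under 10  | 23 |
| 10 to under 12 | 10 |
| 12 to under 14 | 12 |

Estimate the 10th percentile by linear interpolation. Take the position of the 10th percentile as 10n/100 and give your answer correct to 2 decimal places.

2.04

Cumulative frequencies: 9, 19, 31, 47, 70, 80, 92
n = 92; position = 10n/100 = 9.2.
This falls in the class 2 to under 4: L = 2, F = 9, f = 10, h = 2.
10th percentile ≈ 2 + ((9.2 − 9) / 10) × 2 = 2.0400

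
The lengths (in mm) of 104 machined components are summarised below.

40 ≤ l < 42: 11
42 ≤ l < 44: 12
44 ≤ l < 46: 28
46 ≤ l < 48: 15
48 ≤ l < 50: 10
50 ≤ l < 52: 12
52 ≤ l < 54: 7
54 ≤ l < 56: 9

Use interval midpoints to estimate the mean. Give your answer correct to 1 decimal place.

47.1

Midpoints: 41, 43, 45, 47, 49, 51, 53, 55
Σfm = 11×41 + 12×43 + 28×45 + 15×47 + 10×49 + 12×51 + 7×53 + 9×55 = 4900
n = Σf = 104
Mean = 4900 / 104 = 47.1154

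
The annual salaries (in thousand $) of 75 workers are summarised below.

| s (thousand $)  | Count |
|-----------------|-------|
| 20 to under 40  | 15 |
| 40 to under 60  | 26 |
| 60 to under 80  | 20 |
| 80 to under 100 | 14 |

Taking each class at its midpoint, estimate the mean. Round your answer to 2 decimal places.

58.80

Midpoints: 30, 50, 70, 90
Σfm = 15×30 + 26×50 + 20×70 + 14×90 = 4410
n = Σf = 75
Mean = 4410 / 75 = 58.8000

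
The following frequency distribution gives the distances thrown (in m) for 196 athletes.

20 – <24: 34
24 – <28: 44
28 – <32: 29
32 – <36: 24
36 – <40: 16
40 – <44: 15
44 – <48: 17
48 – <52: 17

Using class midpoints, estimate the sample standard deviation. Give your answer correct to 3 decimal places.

9.045

Midpoints: 22, 26, 30, 34, 38, 42, 46, 50
n = 196, Σfm = 6448, mean = 32.8980
Σfm² = 228080
Σf(m − x̄)² = Σfm² − (Σfm)²/n = 228080 − 6448²/196 = 15953.9592
Sample variance = 15953.9592 / 195 = 81.8152
Standard deviation = √81.8152 = 9.0452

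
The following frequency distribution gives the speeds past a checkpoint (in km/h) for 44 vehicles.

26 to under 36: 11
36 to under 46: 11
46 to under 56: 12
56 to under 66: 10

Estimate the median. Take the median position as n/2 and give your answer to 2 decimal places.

46.00

Cumulative frequencies: 11, 22, 34, 44
n = 44; position = n/2 = 22.
This falls in the class 36 to under 46: L = 36, F = 11, f = 11, h = 10.
Median ≈ 36 + ((22 − 11) / 11) × 10 = 46.0000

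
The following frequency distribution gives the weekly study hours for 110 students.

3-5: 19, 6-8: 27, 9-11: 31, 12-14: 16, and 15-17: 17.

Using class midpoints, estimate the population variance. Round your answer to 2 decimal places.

Midpoints: 4, 7, 10, 13, 16
n = 110, Σfm = 1055, mean = 9.5909
Σfm² = 11783
Σf(m − x̄)² = Σfm² − (Σfm)²/n = 11783 − 1055²/110 = 1664.5909
Population variance = 1664.5909 / 110 = 15.1326

15.13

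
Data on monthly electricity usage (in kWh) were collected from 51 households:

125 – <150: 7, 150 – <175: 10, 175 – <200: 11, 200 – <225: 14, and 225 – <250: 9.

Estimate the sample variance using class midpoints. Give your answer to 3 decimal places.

1084.314

Midpoints: 137.5, 162.5, 187.5, 212.5, 237.5
n = 51, Σfm = 9762.5, mean = 191.4216
Σfm² = 1922968.75
Σf(m − x̄)² = Σfm² − (Σfm)²/n = 1922968.75 − 9762.5²/51 = 54215.6863
Sample variance = 54215.6863 / 50 = 1084.3137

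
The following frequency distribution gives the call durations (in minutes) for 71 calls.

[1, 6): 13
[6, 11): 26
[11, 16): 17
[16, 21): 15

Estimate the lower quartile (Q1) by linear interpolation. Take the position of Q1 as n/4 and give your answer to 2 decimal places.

6.91

Cumulative frequencies: 13, 39, 56, 71
n = 71; position = n/4 = 17.75.
This falls in the class [6, 11): L = 6, F = 13, f = 26, h = 5.
Lower quartile ≈ 6 + ((17.75 − 13) / 26) × 5 = 6.9135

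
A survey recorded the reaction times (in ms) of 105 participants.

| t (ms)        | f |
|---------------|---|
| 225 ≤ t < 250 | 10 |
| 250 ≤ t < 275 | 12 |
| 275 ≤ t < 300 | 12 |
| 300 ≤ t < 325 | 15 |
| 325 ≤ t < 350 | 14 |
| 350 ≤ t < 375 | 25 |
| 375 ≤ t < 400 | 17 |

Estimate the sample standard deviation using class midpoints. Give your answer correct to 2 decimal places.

48.67

Midpoints: 237.5, 262.5, 287.5, 312.5, 337.5, 362.5, 387.5
n = 105, Σfm = 34037.5, mean = 324.1667
Σfm² = 11280156.25
Σf(m − x̄)² = Σfm² − (Σfm)²/n = 11280156.25 − 34037.5²/105 = 246333.3333
Sample variance = 246333.3333 / 104 = 2368.5897
Standard deviation = √2368.5897 = 48.6682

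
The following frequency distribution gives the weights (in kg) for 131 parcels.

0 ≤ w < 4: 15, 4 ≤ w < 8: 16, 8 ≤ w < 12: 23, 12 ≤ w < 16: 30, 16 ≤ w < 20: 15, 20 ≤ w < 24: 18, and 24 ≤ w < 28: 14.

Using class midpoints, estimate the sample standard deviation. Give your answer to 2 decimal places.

Midpoints: 2, 6, 10, 14, 18, 22, 26
n = 131, Σfm = 1806, mean = 13.7863
Σfm² = 31852
Σf(m − x̄)² = Σfm² − (Σfm)²/n = 31852 − 1806²/131 = 6954.0153
Sample variance = 6954.0153 / 130 = 53.4924
Standard deviation = √53.4924 = 7.3139

7.31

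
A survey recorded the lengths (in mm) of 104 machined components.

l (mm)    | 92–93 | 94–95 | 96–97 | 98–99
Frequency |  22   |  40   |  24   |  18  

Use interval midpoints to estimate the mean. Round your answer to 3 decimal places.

95.231

Midpoints: 92.5, 94.5, 96.5, 98.5
Σfm = 22×92.5 + 40×94.5 + 24×96.5 + 18×98.5 = 9904
n = Σf = 104
Mean = 9904 / 104 = 95.2308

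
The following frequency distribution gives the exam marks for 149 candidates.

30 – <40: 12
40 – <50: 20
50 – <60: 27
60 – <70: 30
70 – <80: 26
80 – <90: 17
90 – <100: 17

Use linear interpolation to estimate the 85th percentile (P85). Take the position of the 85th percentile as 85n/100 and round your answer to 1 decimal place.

Cumulative frequencies: 12, 32, 59, 89, 115, 132, 149
n = 149; position = 85n/100 = 126.65.
This falls in the class 80 – <90: L = 80, F = 115, f = 17, h = 10.
85th percentile ≈ 80 + ((126.65 − 115) / 17) × 10 = 86.8529

86.9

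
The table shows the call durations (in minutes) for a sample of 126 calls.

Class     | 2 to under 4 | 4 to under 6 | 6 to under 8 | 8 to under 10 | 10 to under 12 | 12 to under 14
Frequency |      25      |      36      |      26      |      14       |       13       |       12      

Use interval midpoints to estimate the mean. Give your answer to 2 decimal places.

6.84

Midpoints: 3, 5, 7, 9, 11, 13
Σfm = 25×3 + 36×5 + 26×7 + 14×9 + 13×11 + 12×13 = 862
n = Σf = 126
Mean = 862 / 126 = 6.8413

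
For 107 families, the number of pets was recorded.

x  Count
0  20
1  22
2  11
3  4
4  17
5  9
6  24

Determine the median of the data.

3

Cumulative frequencies: 20, 42, 53, 57, 74, 83, 107
n = 107, so the median is the value in position (n+1)/2 = 54.
Position 54 falls at value 3.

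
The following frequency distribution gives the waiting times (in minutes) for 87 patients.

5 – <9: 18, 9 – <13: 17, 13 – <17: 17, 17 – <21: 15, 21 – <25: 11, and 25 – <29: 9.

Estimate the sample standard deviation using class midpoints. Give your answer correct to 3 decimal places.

Midpoints: 7, 11, 15, 19, 23, 27
n = 87, Σfm = 1349, mean = 15.5057
Σfm² = 24559
Σf(m − x̄)² = Σfm² − (Σfm)²/n = 24559 − 1349²/87 = 3641.7471
Sample variance = 3641.7471 / 86 = 42.3459
Standard deviation = √42.3459 = 6.5074

6.507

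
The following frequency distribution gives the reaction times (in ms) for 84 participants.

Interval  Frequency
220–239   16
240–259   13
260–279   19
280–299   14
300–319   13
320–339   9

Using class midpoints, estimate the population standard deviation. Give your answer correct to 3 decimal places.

32.237

Midpoints: 229.5, 249.5, 269.5, 289.5, 309.5, 329.5
n = 84, Σfm = 23078, mean = 274.7381
Σfm² = 6427701
Σf(m − x̄)² = Σfm² − (Σfm)²/n = 6427701 − 23078²/84 = 87295.2381
Population variance = 87295.2381 / 84 = 1039.2290
Standard deviation = √1039.2290 = 32.2371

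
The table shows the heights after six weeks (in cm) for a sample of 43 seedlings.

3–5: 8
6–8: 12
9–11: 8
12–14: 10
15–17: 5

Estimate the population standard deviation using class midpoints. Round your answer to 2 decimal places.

3.90

Midpoints: 4, 7, 10, 13, 16
n = 43, Σfm = 406, mean = 9.4419
Σfm² = 4486
Σf(m − x̄)² = Σfm² − (Σfm)²/n = 4486 − 406²/43 = 652.6047
Population variance = 652.6047 / 43 = 15.1769
Standard deviation = √15.1769 = 3.8957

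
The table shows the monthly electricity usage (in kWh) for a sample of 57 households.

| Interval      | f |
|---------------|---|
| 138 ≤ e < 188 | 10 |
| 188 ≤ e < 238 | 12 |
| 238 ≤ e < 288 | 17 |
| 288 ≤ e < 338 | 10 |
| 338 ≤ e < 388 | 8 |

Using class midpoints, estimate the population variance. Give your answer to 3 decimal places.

4095.106

Midpoints: 163, 213, 263, 313, 363
n = 57, Σfm = 14691, mean = 257.7368
Σfm² = 4019833
Σf(m − x̄)² = Σfm² − (Σfm)²/n = 4019833 − 14691²/57 = 233421.0526
Population variance = 233421.0526 / 57 = 4095.1062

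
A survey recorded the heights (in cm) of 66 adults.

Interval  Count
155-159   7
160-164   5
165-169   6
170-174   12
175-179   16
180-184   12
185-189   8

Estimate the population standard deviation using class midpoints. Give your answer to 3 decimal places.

9.002

Midpoints: 157, 162, 167, 172, 177, 182, 187
n = 66, Σfm = 11487, mean = 174.0455
Σfm² = 2004609
Σf(m − x̄)² = Σfm² − (Σfm)²/n = 2004609 − 11487²/66 = 5348.8636
Population variance = 5348.8636 / 66 = 81.0434
Standard deviation = √81.0434 = 9.0024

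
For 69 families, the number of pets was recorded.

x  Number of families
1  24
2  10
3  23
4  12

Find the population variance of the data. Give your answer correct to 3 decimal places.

Values: 1, 2, 3, 4
n = 69, Σfx = 161, mean = 2.3333
Σfx² = 463
Σf(x − x̄)² = Σfx² − (Σfx)²/n = 463 − 161²/69 = 87.3333
Population variance = 87.3333 / 69 = 1.2657

1.266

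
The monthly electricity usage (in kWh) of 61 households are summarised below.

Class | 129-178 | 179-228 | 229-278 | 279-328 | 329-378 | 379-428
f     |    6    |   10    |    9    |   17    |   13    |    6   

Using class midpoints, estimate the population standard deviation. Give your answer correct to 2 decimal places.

73.57

Midpoints: 153.5, 203.5, 253.5, 303.5, 353.5, 403.5
n = 61, Σfm = 17413.5, mean = 285.4672
Σfm² = 5301147.25
Σf(m − x̄)² = Σfm² − (Σfm)²/n = 5301147.25 − 17413.5²/61 = 330163.9344
Population variance = 330163.9344 / 61 = 5412.5235
Standard deviation = √5412.5235 = 73.5699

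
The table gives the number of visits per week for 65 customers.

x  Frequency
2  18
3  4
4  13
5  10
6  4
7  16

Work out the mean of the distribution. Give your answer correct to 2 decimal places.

4.40

Values: 2, 3, 4, 5, 6, 7
Σfx = 18×2 + 4×3 + 13×4 + 10×5 + 4×6 + 16×7 = 286
n = Σf = 65
Mean = 286 / 65 = 4.4000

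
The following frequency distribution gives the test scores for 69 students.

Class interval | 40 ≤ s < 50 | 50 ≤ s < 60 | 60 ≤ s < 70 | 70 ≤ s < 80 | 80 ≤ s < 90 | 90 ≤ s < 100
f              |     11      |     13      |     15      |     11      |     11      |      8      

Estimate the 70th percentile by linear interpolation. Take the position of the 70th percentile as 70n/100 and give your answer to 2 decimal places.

78.45

Cumulative frequencies: 11, 24, 39, 50, 61, 69
n = 69; position = 70n/100 = 48.3.
This falls in the class 70 ≤ s < 80: L = 70, F = 39, f = 11, h = 10.
70th percentile ≈ 70 + ((48.3 − 39) / 11) × 10 = 78.4545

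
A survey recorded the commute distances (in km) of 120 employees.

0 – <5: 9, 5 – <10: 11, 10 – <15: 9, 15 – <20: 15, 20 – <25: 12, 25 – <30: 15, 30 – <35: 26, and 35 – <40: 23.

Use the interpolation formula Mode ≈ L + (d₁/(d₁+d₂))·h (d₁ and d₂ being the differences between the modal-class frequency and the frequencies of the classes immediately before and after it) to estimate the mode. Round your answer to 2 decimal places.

33.93

Modal class: 30 – <35 (highest frequency 26).
d₁ = 26 − 15 = 11, d₂ = 26 − 23 = 3
Mode ≈ 30 + (11/(11+3)) × 5 = 30 + 3.9286 = 33.9286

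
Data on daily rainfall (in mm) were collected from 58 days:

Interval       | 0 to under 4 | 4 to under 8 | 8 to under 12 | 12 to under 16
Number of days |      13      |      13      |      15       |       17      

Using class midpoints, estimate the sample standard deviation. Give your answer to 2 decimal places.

Midpoints: 2, 6, 10, 14
n = 58, Σfm = 492, mean = 8.4828
Σfm² = 5352
Σf(m − x̄)² = Σfm² − (Σfm)²/n = 5352 − 492²/58 = 1178.4828
Sample variance = 1178.4828 / 57 = 20.6751
Standard deviation = √20.6751 = 4.5470

4.55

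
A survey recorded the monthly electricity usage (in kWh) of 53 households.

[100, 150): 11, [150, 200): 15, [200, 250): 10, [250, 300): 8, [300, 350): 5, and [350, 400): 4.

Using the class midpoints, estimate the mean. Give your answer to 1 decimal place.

218.4

Midpoints: 125, 175, 225, 275, 325, 375
Σfm = 11×125 + 15×175 + 10×225 + 8×275 + 5×325 + 4×375 = 11575
n = Σf = 53
Mean = 11575 / 53 = 218.3962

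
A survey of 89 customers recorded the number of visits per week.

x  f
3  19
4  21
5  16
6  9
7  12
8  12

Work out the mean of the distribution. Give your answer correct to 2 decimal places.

5.11

Values: 3, 4, 5, 6, 7, 8
Σfx = 19×3 + 21×4 + 16×5 + 9×6 + 12×7 + 12×8 = 455
n = Σf = 89
Mean = 455 / 89 = 5.1124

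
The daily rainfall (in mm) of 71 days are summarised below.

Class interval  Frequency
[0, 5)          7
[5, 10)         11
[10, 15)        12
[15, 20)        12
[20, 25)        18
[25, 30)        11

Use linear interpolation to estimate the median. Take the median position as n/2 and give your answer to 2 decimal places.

17.29

Cumulative frequencies: 7, 18, 30, 42, 60, 71
n = 71; position = n/2 = 35.5.
This falls in the class [15, 20): L = 15, F = 30, f = 12, h = 5.
Median ≈ 15 + ((35.5 − 30) / 12) × 5 = 17.2917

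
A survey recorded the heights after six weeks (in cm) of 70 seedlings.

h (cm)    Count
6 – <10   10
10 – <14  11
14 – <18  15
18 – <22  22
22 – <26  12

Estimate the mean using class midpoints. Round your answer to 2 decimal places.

16.86

Midpoints: 8, 12, 16, 20, 24
Σfm = 10×8 + 11×12 + 15×16 + 22×20 + 12×24 = 1180
n = Σf = 70
Mean = 1180 / 70 = 16.8571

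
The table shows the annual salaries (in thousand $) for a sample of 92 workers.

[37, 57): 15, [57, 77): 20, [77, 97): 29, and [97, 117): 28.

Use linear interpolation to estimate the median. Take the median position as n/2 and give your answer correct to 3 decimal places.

Cumulative frequencies: 15, 35, 64, 92
n = 92; position = n/2 = 46.
This falls in the class [77, 97): L = 77, F = 35, f = 29, h = 20.
Median ≈ 77 + ((46 − 35) / 29) × 20 = 84.5862

84.586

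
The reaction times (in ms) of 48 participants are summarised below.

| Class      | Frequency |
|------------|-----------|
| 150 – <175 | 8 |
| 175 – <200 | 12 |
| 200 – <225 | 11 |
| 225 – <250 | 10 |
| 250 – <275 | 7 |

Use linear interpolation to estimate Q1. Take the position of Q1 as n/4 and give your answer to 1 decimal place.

Cumulative frequencies: 8, 20, 31, 41, 48
n = 48; position = n/4 = 12.
This falls in the class 175 – <200: L = 175, F = 8, f = 12, h = 25.
Lower quartile ≈ 175 + ((12 − 8) / 12) × 25 = 183.3333

183.3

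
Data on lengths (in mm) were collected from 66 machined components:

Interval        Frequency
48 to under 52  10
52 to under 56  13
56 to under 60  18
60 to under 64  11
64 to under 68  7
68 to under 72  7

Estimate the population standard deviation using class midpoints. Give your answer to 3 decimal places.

Midpoints: 50, 54, 58, 62, 66, 70
n = 66, Σfm = 3880, mean = 58.7879
Σfm² = 230536
Σf(m − x̄)² = Σfm² − (Σfm)²/n = 230536 − 3880²/66 = 2439.0303
Population variance = 2439.0303 / 66 = 36.9550
Standard deviation = √36.9550 = 6.0791

6.079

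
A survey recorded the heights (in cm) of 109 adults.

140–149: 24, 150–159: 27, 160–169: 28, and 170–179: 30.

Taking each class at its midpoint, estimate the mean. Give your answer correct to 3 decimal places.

Midpoints: 144.5, 154.5, 164.5, 174.5
Σfm = 24×144.5 + 27×154.5 + 28×164.5 + 30×174.5 = 17480.5
n = Σf = 109
Mean = 17480.5 / 109 = 160.3716

160.372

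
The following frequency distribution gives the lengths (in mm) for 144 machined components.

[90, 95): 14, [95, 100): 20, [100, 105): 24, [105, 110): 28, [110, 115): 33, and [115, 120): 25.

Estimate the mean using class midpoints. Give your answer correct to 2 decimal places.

Midpoints: 92.5, 97.5, 102.5, 107.5, 112.5, 117.5
Σfm = 14×92.5 + 20×97.5 + 24×102.5 + 28×107.5 + 33×112.5 + 25×117.5 = 15365
n = Σf = 144
Mean = 15365 / 144 = 106.7014

106.70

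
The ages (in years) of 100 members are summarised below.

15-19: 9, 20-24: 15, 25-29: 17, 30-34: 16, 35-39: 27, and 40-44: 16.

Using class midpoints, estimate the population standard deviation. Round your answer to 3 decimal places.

7.854

Midpoints: 17, 22, 27, 32, 37, 42
n = 100, Σfm = 3125, mean = 31.2500
Σfm² = 103825
Σf(m − x̄)² = Σfm² − (Σfm)²/n = 103825 − 3125²/100 = 6168.7500
Population variance = 6168.7500 / 100 = 61.6875
Standard deviation = √61.6875 = 7.8541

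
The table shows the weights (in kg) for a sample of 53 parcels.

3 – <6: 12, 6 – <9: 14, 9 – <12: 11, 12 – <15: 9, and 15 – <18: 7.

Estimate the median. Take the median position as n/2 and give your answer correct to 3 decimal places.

9.136

Cumulative frequencies: 12, 26, 37, 46, 53
n = 53; position = n/2 = 26.5.
This falls in the class 9 – <12: L = 9, F = 26, f = 11, h = 3.
Median ≈ 9 + ((26.5 − 26) / 11) × 3 = 9.1364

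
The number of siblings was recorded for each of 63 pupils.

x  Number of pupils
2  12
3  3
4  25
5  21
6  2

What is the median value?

Cumulative frequencies: 12, 15, 40, 61, 63
n = 63, so the median is the value in position (n+1)/2 = 32.
Position 32 falls at value 4.

4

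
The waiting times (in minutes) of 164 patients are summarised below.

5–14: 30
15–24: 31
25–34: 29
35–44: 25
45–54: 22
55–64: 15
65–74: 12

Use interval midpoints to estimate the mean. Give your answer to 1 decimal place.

33.8

Midpoints: 9.5, 19.5, 29.5, 39.5, 49.5, 59.5, 69.5
Σfm = 30×9.5 + 31×19.5 + 29×29.5 + 25×39.5 + 22×49.5 + 15×59.5 + 12×69.5 = 5548
n = Σf = 164
Mean = 5548 / 164 = 33.8293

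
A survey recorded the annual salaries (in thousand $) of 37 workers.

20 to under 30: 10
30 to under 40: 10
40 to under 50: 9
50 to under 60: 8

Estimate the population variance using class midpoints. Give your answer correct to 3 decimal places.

121.402

Midpoints: 25, 35, 45, 55
n = 37, Σfm = 1445, mean = 39.0541
Σfm² = 60925
Σf(m − x̄)² = Σfm² − (Σfm)²/n = 60925 − 1445²/37 = 4491.8919
Population variance = 4491.8919 / 37 = 121.4025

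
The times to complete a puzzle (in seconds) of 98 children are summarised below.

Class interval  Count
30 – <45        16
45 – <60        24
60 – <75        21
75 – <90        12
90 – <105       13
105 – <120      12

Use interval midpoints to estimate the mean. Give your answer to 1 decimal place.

70.3

Midpoints: 37.5, 52.5, 67.5, 82.5, 97.5, 112.5
Σfm = 16×37.5 + 24×52.5 + 21×67.5 + 12×82.5 + 13×97.5 + 12×112.5 = 6885
n = Σf = 98
Mean = 6885 / 98 = 70.2551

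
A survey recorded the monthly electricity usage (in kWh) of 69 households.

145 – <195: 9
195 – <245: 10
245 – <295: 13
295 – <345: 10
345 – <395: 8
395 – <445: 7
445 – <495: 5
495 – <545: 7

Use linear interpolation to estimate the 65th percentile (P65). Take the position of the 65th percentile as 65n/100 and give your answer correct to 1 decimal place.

362.8

Cumulative frequencies: 9, 19, 32, 42, 50, 57, 62, 69
n = 69; position = 65n/100 = 44.85.
This falls in the class 345 – <395: L = 345, F = 42, f = 8, h = 50.
65th percentile ≈ 345 + ((44.85 − 42) / 8) × 50 = 362.8125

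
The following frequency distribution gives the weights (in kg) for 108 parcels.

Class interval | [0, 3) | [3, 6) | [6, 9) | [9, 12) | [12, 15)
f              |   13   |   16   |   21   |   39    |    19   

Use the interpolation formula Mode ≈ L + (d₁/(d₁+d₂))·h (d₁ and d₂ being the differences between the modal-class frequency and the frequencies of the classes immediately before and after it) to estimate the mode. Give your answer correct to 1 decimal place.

Modal class: [9, 12) (highest frequency 39).
d₁ = 39 − 21 = 18, d₂ = 39 − 19 = 20
Mode ≈ 9 + (18/(18+20)) × 3 = 9 + 1.4211 = 10.4211

10.4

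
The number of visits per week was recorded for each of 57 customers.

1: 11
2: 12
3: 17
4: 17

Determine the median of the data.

3

Cumulative frequencies: 11, 23, 40, 57
n = 57, so the median is the value in position (n+1)/2 = 29.
Position 29 falls at value 3.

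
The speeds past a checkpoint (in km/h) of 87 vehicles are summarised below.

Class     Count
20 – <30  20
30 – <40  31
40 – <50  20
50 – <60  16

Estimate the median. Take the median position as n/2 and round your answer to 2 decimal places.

Cumulative frequencies: 20, 51, 71, 87
n = 87; position = n/2 = 43.5.
This falls in the class 30 – <40: L = 30, F = 20, f = 31, h = 10.
Median ≈ 30 + ((43.5 − 20) / 31) × 10 = 37.5806

37.58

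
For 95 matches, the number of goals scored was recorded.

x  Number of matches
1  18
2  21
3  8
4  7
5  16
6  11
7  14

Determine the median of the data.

4

Cumulative frequencies: 18, 39, 47, 54, 70, 81, 95
n = 95, so the median is the value in position (n+1)/2 = 48.
Position 48 falls at value 4.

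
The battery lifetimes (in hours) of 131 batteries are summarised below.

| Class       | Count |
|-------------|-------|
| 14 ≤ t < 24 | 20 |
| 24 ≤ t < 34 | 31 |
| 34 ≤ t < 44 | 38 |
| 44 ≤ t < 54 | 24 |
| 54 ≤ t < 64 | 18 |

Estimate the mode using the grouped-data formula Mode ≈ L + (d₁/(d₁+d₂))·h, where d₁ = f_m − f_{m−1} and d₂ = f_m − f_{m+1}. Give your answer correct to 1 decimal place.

Modal class: 34 ≤ t < 44 (highest frequency 38).
d₁ = 38 − 31 = 7, d₂ = 38 − 24 = 14
Mode ≈ 34 + (7/(7+14)) × 10 = 34 + 3.3333 = 37.3333

37.3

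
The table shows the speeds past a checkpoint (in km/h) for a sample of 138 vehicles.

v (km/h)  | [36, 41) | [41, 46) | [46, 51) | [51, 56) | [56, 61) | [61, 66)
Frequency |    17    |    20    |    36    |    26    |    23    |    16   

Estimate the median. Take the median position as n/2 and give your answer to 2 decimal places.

Cumulative frequencies: 17, 37, 73, 99, 122, 138
n = 138; position = n/2 = 69.
This falls in the class [46, 51): L = 46, F = 37, f = 36, h = 5.
Median ≈ 46 + ((69 − 37) / 36) × 5 = 50.4444

50.44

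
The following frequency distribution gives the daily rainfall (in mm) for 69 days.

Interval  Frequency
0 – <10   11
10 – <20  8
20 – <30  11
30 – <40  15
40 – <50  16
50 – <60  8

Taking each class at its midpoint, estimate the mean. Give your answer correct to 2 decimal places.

30.94

Midpoints: 5, 15, 25, 35, 45, 55
Σfm = 11×5 + 8×15 + 11×25 + 15×35 + 16×45 + 8×55 = 2135
n = Σf = 69
Mean = 2135 / 69 = 30.9420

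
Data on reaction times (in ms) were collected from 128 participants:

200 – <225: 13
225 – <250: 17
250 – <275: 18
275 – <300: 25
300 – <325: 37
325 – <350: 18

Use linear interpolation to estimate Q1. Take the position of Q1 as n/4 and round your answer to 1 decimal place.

252.8

Cumulative frequencies: 13, 30, 48, 73, 110, 128
n = 128; position = n/4 = 32.
This falls in the class 250 – <275: L = 250, F = 30, f = 18, h = 25.
Lower quartile ≈ 250 + ((32 − 30) / 18) × 25 = 252.7778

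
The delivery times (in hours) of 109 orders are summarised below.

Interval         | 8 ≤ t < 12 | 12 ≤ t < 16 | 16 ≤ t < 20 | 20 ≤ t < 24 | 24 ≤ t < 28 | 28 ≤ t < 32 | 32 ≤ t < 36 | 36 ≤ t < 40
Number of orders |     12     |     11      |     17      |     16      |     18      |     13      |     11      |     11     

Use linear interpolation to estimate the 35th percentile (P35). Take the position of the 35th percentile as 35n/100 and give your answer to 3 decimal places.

Cumulative frequencies: 12, 23, 40, 56, 74, 87, 98, 109
n = 109; position = 35n/100 = 38.15.
This falls in the class 16 ≤ t < 20: L = 16, F = 23, f = 17, h = 4.
35th percentile ≈ 16 + ((38.15 − 23) / 17) × 4 = 19.5647

19.565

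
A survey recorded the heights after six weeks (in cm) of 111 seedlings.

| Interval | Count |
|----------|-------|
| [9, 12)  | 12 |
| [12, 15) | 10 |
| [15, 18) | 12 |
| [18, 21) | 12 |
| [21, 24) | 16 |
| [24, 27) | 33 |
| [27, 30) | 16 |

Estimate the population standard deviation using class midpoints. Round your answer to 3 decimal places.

5.817

Midpoints: 10.5, 13.5, 16.5, 19.5, 22.5, 25.5, 28.5
n = 111, Σfm = 2350.5, mean = 21.1757
Σfm² = 53529.75
Σf(m − x̄)² = Σfm² − (Σfm)²/n = 53529.75 − 2350.5²/111 = 3756.3243
Population variance = 3756.3243 / 111 = 33.8408
Standard deviation = √33.8408 = 5.8173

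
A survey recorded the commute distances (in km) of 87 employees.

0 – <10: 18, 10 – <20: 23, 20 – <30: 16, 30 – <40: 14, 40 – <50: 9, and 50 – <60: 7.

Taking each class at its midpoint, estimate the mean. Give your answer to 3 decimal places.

Midpoints: 5, 15, 25, 35, 45, 55
Σfm = 18×5 + 23×15 + 16×25 + 14×35 + 9×45 + 7×55 = 2115
n = Σf = 87
Mean = 2115 / 87 = 24.3103

24.310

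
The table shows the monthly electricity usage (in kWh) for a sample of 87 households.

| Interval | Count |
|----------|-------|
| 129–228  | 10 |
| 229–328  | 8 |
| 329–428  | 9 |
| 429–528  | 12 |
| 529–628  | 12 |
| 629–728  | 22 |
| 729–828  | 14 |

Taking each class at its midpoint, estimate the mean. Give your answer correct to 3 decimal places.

Midpoints: 178.5, 278.5, 378.5, 478.5, 578.5, 678.5, 778.5
Σfm = 10×178.5 + 8×278.5 + 9×378.5 + 12×478.5 + 12×578.5 + 22×678.5 + 14×778.5 = 45929.5
n = Σf = 87
Mean = 45929.5 / 87 = 527.9253

527.925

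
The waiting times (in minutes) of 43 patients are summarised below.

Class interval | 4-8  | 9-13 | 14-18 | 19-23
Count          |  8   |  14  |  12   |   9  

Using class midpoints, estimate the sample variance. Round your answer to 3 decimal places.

26.633

Midpoints: 6, 11, 16, 21
n = 43, Σfm = 583, mean = 13.5581
Σfm² = 9023
Σf(m − x̄)² = Σfm² − (Σfm)²/n = 9023 − 583²/43 = 1118.6047
Sample variance = 1118.6047 / 42 = 26.6334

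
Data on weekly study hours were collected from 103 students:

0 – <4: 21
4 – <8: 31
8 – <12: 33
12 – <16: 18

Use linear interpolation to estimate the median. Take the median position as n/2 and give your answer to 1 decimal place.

Cumulative frequencies: 21, 52, 85, 103
n = 103; position = n/2 = 51.5.
This falls in the class 4 – <8: L = 4, F = 21, f = 31, h = 4.
Median ≈ 4 + ((51.5 − 21) / 31) × 4 = 7.9355

7.9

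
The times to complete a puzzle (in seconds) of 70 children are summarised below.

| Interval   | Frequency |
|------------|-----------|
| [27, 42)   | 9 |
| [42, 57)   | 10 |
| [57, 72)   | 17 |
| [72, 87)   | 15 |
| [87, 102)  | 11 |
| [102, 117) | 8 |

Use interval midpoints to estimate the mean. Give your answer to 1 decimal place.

Midpoints: 34.5, 49.5, 64.5, 79.5, 94.5, 109.5
Σfm = 9×34.5 + 10×49.5 + 17×64.5 + 15×79.5 + 11×94.5 + 8×109.5 = 5010
n = Σf = 70
Mean = 5010 / 70 = 71.5714

71.6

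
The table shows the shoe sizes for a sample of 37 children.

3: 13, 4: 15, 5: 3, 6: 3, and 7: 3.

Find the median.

4

Cumulative frequencies: 13, 28, 31, 34, 37
n = 37, so the median is the value in position (n+1)/2 = 19.
Position 19 falls at value 4.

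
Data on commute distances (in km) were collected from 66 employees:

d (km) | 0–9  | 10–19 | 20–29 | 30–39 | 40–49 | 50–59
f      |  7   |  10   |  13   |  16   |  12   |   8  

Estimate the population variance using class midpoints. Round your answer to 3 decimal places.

Midpoints: 4.5, 14.5, 24.5, 34.5, 44.5, 54.5
n = 66, Σfm = 2017, mean = 30.5606
Σfm² = 76616.5
Σf(m − x̄)² = Σfm² − (Σfm)²/n = 76616.5 − 2017²/66 = 14975.7576
Population variance = 14975.7576 / 66 = 226.9054

226.905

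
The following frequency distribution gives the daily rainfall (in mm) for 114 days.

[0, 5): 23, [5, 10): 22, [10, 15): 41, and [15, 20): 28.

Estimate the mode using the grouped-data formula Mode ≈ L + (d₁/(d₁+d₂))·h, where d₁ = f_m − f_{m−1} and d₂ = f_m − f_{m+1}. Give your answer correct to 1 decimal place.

Modal class: [10, 15) (highest frequency 41).
d₁ = 41 − 22 = 19, d₂ = 41 − 28 = 13
Mode ≈ 10 + (19/(19+13)) × 5 = 10 + 2.9688 = 12.9688

13.0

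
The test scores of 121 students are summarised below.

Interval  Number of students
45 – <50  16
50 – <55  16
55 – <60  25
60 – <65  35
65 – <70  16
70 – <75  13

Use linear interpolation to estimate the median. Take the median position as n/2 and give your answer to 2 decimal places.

60.50

Cumulative frequencies: 16, 32, 57, 92, 108, 121
n = 121; position = n/2 = 60.5.
This falls in the class 60 – <65: L = 60, F = 57, f = 35, h = 5.
Median ≈ 60 + ((60.5 − 57) / 35) × 5 = 60.5000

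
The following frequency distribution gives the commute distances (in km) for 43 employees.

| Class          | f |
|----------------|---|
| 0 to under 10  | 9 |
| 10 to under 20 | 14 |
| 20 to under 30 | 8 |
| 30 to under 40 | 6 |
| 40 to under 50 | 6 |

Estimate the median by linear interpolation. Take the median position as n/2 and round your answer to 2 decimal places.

18.93

Cumulative frequencies: 9, 23, 31, 37, 43
n = 43; position = n/2 = 21.5.
This falls in the class 10 to under 20: L = 10, F = 9, f = 14, h = 10.
Median ≈ 10 + ((21.5 − 9) / 14) × 10 = 18.9286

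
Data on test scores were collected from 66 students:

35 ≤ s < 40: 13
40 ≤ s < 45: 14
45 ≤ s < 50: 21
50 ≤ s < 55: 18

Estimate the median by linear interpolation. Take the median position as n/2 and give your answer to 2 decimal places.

Cumulative frequencies: 13, 27, 48, 66
n = 66; position = n/2 = 33.
This falls in the class 45 ≤ s < 50: L = 45, F = 27, f = 21, h = 5.
Median ≈ 45 + ((33 − 27) / 21) × 5 = 46.4286

46.43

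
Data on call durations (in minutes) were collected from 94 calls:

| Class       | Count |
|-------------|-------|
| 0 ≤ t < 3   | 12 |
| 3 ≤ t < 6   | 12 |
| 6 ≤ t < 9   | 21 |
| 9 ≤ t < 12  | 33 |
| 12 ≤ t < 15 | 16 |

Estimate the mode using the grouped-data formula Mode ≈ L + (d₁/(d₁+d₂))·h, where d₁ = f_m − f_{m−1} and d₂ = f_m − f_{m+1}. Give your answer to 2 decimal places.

10.24

Modal class: 9 ≤ t < 12 (highest frequency 33).
d₁ = 33 − 21 = 12, d₂ = 33 − 16 = 17
Mode ≈ 9 + (12/(12+17)) × 3 = 9 + 1.2414 = 10.2414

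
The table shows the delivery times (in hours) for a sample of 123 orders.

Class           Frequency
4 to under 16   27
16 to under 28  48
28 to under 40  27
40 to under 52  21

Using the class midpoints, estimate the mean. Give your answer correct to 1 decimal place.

26.1

Midpoints: 10, 22, 34, 46
Σfm = 27×10 + 48×22 + 27×34 + 21×46 = 3210
n = Σf = 123
Mean = 3210 / 123 = 26.0976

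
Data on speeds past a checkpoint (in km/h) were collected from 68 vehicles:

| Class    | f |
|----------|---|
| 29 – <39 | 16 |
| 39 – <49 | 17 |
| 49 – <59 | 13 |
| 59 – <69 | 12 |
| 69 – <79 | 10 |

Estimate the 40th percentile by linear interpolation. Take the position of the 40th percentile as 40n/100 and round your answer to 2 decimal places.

45.59

Cumulative frequencies: 16, 33, 46, 58, 68
n = 68; position = 40n/100 = 27.2.
This falls in the class 39 – <49: L = 39, F = 16, f = 17, h = 10.
40th percentile ≈ 39 + ((27.2 − 16) / 17) × 10 = 45.5882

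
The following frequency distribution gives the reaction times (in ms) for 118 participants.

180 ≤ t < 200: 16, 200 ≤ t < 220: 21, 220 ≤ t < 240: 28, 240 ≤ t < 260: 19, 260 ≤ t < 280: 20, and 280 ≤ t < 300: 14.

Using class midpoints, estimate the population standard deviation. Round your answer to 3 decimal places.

31.379

Midpoints: 190, 210, 230, 250, 270, 290
n = 118, Σfm = 28100, mean = 238.1356
Σfm² = 6807800
Σf(m − x̄)² = Σfm² − (Σfm)²/n = 6807800 − 28100²/118 = 116189.8305
Population variance = 116189.8305 / 118 = 984.6596
Standard deviation = √984.6596 = 31.3793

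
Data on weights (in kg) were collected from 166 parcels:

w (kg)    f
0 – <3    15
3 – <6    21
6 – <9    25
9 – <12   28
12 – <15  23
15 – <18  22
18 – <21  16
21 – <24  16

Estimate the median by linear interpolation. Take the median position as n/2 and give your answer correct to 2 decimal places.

Cumulative frequencies: 15, 36, 61, 89, 112, 134, 150, 166
n = 166; position = n/2 = 83.
This falls in the class 9 – <12: L = 9, F = 61, f = 28, h = 3.
Median ≈ 9 + ((83 − 61) / 28) × 3 = 11.3571

11.36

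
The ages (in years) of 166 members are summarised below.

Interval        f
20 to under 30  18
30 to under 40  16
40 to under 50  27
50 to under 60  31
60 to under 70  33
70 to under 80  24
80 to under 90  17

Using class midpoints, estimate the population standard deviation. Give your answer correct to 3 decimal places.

17.916

Midpoints: 25, 35, 45, 55, 65, 75, 85
n = 166, Σfm = 9320, mean = 56.1446
Σfm² = 576550
Σf(m − x̄)² = Σfm² − (Σfm)²/n = 576550 − 9320²/166 = 53282.5301
Population variance = 53282.5301 / 166 = 320.9791
Standard deviation = √320.9791 = 17.9159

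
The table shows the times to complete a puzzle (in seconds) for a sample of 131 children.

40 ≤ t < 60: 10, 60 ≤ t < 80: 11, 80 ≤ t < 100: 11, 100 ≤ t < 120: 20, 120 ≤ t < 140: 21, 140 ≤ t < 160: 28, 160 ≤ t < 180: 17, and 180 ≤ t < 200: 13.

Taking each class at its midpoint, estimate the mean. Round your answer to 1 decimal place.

127.9

Midpoints: 50, 70, 90, 110, 130, 150, 170, 190
Σfm = 10×50 + 11×70 + 11×90 + 20×110 + 21×130 + 28×150 + 17×170 + 13×190 = 16750
n = Σf = 131
Mean = 16750 / 131 = 127.8626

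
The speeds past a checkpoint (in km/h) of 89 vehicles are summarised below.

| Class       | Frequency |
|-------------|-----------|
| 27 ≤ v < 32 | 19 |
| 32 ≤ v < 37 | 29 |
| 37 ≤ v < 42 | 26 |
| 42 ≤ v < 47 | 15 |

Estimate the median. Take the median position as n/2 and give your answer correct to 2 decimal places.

36.40

Cumulative frequencies: 19, 48, 74, 89
n = 89; position = n/2 = 44.5.
This falls in the class 32 ≤ v < 37: L = 32, F = 19, f = 29, h = 5.
Median ≈ 32 + ((44.5 − 19) / 29) × 5 = 36.3966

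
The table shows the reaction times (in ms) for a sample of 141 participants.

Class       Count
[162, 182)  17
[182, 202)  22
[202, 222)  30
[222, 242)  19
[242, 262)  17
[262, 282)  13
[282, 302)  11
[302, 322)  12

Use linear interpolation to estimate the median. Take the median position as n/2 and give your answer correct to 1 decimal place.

223.6

Cumulative frequencies: 17, 39, 69, 88, 105, 118, 129, 141
n = 141; position = n/2 = 70.5.
This falls in the class [222, 242): L = 222, F = 69, f = 19, h = 20.
Median ≈ 222 + ((70.5 − 69) / 19) × 20 = 223.5789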